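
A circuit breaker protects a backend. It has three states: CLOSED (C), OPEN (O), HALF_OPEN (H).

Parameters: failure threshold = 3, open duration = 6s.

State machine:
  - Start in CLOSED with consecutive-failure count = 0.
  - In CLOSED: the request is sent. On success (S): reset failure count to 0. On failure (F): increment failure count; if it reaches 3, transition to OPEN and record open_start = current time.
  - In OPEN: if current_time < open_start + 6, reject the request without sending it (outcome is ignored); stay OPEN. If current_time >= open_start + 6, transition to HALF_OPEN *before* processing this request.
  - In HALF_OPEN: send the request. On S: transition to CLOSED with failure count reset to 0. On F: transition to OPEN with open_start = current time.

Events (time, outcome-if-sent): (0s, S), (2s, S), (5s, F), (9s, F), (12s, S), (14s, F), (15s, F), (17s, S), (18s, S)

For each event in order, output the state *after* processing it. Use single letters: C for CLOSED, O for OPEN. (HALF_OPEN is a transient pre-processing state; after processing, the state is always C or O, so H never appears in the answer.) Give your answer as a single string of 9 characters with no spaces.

State after each event:
  event#1 t=0s outcome=S: state=CLOSED
  event#2 t=2s outcome=S: state=CLOSED
  event#3 t=5s outcome=F: state=CLOSED
  event#4 t=9s outcome=F: state=CLOSED
  event#5 t=12s outcome=S: state=CLOSED
  event#6 t=14s outcome=F: state=CLOSED
  event#7 t=15s outcome=F: state=CLOSED
  event#8 t=17s outcome=S: state=CLOSED
  event#9 t=18s outcome=S: state=CLOSED

Answer: CCCCCCCCC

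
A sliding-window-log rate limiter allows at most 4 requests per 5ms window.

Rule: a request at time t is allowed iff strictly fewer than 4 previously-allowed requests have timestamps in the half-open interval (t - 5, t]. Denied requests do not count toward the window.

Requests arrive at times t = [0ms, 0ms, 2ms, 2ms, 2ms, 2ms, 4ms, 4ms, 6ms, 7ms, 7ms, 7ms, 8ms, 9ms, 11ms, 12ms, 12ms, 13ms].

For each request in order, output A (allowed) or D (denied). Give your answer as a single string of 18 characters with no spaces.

Answer: AAAADDDDAAAADDAAAA

Derivation:
Tracking allowed requests in the window:
  req#1 t=0ms: ALLOW
  req#2 t=0ms: ALLOW
  req#3 t=2ms: ALLOW
  req#4 t=2ms: ALLOW
  req#5 t=2ms: DENY
  req#6 t=2ms: DENY
  req#7 t=4ms: DENY
  req#8 t=4ms: DENY
  req#9 t=6ms: ALLOW
  req#10 t=7ms: ALLOW
  req#11 t=7ms: ALLOW
  req#12 t=7ms: ALLOW
  req#13 t=8ms: DENY
  req#14 t=9ms: DENY
  req#15 t=11ms: ALLOW
  req#16 t=12ms: ALLOW
  req#17 t=12ms: ALLOW
  req#18 t=13ms: ALLOW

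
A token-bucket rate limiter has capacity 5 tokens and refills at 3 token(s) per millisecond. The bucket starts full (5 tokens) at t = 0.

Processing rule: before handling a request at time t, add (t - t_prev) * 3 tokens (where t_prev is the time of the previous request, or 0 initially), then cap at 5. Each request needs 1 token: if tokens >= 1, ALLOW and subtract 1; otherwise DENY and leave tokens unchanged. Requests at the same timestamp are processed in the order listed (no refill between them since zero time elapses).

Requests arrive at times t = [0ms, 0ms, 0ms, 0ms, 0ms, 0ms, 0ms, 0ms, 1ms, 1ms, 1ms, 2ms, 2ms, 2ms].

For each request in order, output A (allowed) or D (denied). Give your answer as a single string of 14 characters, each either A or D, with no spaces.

Simulating step by step:
  req#1 t=0ms: ALLOW
  req#2 t=0ms: ALLOW
  req#3 t=0ms: ALLOW
  req#4 t=0ms: ALLOW
  req#5 t=0ms: ALLOW
  req#6 t=0ms: DENY
  req#7 t=0ms: DENY
  req#8 t=0ms: DENY
  req#9 t=1ms: ALLOW
  req#10 t=1ms: ALLOW
  req#11 t=1ms: ALLOW
  req#12 t=2ms: ALLOW
  req#13 t=2ms: ALLOW
  req#14 t=2ms: ALLOW

Answer: AAAAADDDAAAAAA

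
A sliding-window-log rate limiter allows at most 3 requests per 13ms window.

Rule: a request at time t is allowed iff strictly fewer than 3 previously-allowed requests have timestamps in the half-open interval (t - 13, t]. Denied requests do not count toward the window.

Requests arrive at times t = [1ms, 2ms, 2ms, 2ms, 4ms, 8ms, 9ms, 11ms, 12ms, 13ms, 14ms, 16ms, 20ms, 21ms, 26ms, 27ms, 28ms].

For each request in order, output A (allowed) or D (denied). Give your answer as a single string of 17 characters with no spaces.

Tracking allowed requests in the window:
  req#1 t=1ms: ALLOW
  req#2 t=2ms: ALLOW
  req#3 t=2ms: ALLOW
  req#4 t=2ms: DENY
  req#5 t=4ms: DENY
  req#6 t=8ms: DENY
  req#7 t=9ms: DENY
  req#8 t=11ms: DENY
  req#9 t=12ms: DENY
  req#10 t=13ms: DENY
  req#11 t=14ms: ALLOW
  req#12 t=16ms: ALLOW
  req#13 t=20ms: ALLOW
  req#14 t=21ms: DENY
  req#15 t=26ms: DENY
  req#16 t=27ms: ALLOW
  req#17 t=28ms: DENY

Answer: AAADDDDDDDAAADDAD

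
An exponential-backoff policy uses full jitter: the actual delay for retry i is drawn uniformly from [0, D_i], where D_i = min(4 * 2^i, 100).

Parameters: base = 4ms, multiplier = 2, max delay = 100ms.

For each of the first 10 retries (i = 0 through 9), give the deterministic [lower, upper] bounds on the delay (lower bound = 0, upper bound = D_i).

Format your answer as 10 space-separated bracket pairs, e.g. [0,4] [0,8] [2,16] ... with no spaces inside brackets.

Answer: [0,4] [0,8] [0,16] [0,32] [0,64] [0,100] [0,100] [0,100] [0,100] [0,100]

Derivation:
Computing bounds per retry:
  i=0: D_i=min(4*2^0,100)=4, bounds=[0,4]
  i=1: D_i=min(4*2^1,100)=8, bounds=[0,8]
  i=2: D_i=min(4*2^2,100)=16, bounds=[0,16]
  i=3: D_i=min(4*2^3,100)=32, bounds=[0,32]
  i=4: D_i=min(4*2^4,100)=64, bounds=[0,64]
  i=5: D_i=min(4*2^5,100)=100, bounds=[0,100]
  i=6: D_i=min(4*2^6,100)=100, bounds=[0,100]
  i=7: D_i=min(4*2^7,100)=100, bounds=[0,100]
  i=8: D_i=min(4*2^8,100)=100, bounds=[0,100]
  i=9: D_i=min(4*2^9,100)=100, bounds=[0,100]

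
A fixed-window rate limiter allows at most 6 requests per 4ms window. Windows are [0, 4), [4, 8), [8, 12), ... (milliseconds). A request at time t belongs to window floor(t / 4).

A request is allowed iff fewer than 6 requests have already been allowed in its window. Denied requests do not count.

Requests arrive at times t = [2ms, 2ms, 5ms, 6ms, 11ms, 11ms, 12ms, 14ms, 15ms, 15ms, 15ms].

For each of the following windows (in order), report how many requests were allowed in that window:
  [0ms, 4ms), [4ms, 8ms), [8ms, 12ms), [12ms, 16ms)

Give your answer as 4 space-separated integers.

Processing requests:
  req#1 t=2ms (window 0): ALLOW
  req#2 t=2ms (window 0): ALLOW
  req#3 t=5ms (window 1): ALLOW
  req#4 t=6ms (window 1): ALLOW
  req#5 t=11ms (window 2): ALLOW
  req#6 t=11ms (window 2): ALLOW
  req#7 t=12ms (window 3): ALLOW
  req#8 t=14ms (window 3): ALLOW
  req#9 t=15ms (window 3): ALLOW
  req#10 t=15ms (window 3): ALLOW
  req#11 t=15ms (window 3): ALLOW

Allowed counts by window: 2 2 2 5

Answer: 2 2 2 5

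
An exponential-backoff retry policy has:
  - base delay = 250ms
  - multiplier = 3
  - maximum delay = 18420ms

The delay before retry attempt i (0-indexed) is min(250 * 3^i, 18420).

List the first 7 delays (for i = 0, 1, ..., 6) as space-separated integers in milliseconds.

Answer: 250 750 2250 6750 18420 18420 18420

Derivation:
Computing each delay:
  i=0: min(250*3^0, 18420) = 250
  i=1: min(250*3^1, 18420) = 750
  i=2: min(250*3^2, 18420) = 2250
  i=3: min(250*3^3, 18420) = 6750
  i=4: min(250*3^4, 18420) = 18420
  i=5: min(250*3^5, 18420) = 18420
  i=6: min(250*3^6, 18420) = 18420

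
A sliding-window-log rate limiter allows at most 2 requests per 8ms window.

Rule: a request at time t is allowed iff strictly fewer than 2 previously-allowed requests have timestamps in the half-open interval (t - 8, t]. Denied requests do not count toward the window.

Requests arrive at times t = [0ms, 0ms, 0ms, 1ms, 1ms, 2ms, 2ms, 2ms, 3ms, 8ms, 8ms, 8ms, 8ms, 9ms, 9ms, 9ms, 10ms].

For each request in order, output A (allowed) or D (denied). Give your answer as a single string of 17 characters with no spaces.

Tracking allowed requests in the window:
  req#1 t=0ms: ALLOW
  req#2 t=0ms: ALLOW
  req#3 t=0ms: DENY
  req#4 t=1ms: DENY
  req#5 t=1ms: DENY
  req#6 t=2ms: DENY
  req#7 t=2ms: DENY
  req#8 t=2ms: DENY
  req#9 t=3ms: DENY
  req#10 t=8ms: ALLOW
  req#11 t=8ms: ALLOW
  req#12 t=8ms: DENY
  req#13 t=8ms: DENY
  req#14 t=9ms: DENY
  req#15 t=9ms: DENY
  req#16 t=9ms: DENY
  req#17 t=10ms: DENY

Answer: AADDDDDDDAADDDDDD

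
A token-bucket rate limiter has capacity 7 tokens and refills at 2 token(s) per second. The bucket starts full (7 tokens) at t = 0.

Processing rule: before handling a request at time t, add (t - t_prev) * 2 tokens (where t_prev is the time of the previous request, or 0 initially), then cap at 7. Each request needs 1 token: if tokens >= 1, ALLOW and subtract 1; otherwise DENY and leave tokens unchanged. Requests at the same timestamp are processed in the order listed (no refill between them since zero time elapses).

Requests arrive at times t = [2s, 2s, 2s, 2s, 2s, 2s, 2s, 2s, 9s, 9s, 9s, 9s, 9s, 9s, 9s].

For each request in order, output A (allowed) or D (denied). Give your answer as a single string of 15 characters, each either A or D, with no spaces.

Simulating step by step:
  req#1 t=2s: ALLOW
  req#2 t=2s: ALLOW
  req#3 t=2s: ALLOW
  req#4 t=2s: ALLOW
  req#5 t=2s: ALLOW
  req#6 t=2s: ALLOW
  req#7 t=2s: ALLOW
  req#8 t=2s: DENY
  req#9 t=9s: ALLOW
  req#10 t=9s: ALLOW
  req#11 t=9s: ALLOW
  req#12 t=9s: ALLOW
  req#13 t=9s: ALLOW
  req#14 t=9s: ALLOW
  req#15 t=9s: ALLOW

Answer: AAAAAAADAAAAAAA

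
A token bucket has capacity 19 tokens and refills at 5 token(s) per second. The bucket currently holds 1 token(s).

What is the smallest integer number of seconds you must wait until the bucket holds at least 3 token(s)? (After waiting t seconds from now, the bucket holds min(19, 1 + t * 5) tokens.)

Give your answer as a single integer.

Need 1 + t * 5 >= 3, so t >= 2/5.
Smallest integer t = ceil(2/5) = 1.

Answer: 1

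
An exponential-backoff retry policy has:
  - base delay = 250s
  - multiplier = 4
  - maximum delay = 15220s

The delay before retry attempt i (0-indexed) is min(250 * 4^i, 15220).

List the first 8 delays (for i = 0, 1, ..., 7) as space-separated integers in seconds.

Answer: 250 1000 4000 15220 15220 15220 15220 15220

Derivation:
Computing each delay:
  i=0: min(250*4^0, 15220) = 250
  i=1: min(250*4^1, 15220) = 1000
  i=2: min(250*4^2, 15220) = 4000
  i=3: min(250*4^3, 15220) = 15220
  i=4: min(250*4^4, 15220) = 15220
  i=5: min(250*4^5, 15220) = 15220
  i=6: min(250*4^6, 15220) = 15220
  i=7: min(250*4^7, 15220) = 15220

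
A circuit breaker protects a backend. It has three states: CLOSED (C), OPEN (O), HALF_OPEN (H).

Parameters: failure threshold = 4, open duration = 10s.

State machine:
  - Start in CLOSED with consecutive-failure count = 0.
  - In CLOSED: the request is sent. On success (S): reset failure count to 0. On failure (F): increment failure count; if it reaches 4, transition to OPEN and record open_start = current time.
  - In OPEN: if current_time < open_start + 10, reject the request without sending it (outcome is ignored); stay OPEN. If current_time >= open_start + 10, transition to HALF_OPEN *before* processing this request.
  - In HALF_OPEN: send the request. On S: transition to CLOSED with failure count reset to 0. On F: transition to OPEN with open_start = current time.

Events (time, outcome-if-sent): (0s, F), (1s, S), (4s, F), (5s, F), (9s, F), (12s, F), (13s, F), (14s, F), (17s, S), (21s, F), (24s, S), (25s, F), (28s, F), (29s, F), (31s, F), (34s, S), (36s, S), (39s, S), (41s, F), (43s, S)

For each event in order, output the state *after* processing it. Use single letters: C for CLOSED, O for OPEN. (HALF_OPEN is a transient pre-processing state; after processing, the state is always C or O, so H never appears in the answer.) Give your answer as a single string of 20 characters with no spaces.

Answer: CCCCCOOOOOCCCCOOOOOO

Derivation:
State after each event:
  event#1 t=0s outcome=F: state=CLOSED
  event#2 t=1s outcome=S: state=CLOSED
  event#3 t=4s outcome=F: state=CLOSED
  event#4 t=5s outcome=F: state=CLOSED
  event#5 t=9s outcome=F: state=CLOSED
  event#6 t=12s outcome=F: state=OPEN
  event#7 t=13s outcome=F: state=OPEN
  event#8 t=14s outcome=F: state=OPEN
  event#9 t=17s outcome=S: state=OPEN
  event#10 t=21s outcome=F: state=OPEN
  event#11 t=24s outcome=S: state=CLOSED
  event#12 t=25s outcome=F: state=CLOSED
  event#13 t=28s outcome=F: state=CLOSED
  event#14 t=29s outcome=F: state=CLOSED
  event#15 t=31s outcome=F: state=OPEN
  event#16 t=34s outcome=S: state=OPEN
  event#17 t=36s outcome=S: state=OPEN
  event#18 t=39s outcome=S: state=OPEN
  event#19 t=41s outcome=F: state=OPEN
  event#20 t=43s outcome=S: state=OPEN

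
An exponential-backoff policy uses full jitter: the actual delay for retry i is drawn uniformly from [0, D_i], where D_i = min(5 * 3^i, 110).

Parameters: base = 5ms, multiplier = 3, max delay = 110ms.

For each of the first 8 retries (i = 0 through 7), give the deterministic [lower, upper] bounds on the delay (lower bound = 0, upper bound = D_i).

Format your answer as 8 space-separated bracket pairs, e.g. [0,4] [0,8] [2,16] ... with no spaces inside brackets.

Answer: [0,5] [0,15] [0,45] [0,110] [0,110] [0,110] [0,110] [0,110]

Derivation:
Computing bounds per retry:
  i=0: D_i=min(5*3^0,110)=5, bounds=[0,5]
  i=1: D_i=min(5*3^1,110)=15, bounds=[0,15]
  i=2: D_i=min(5*3^2,110)=45, bounds=[0,45]
  i=3: D_i=min(5*3^3,110)=110, bounds=[0,110]
  i=4: D_i=min(5*3^4,110)=110, bounds=[0,110]
  i=5: D_i=min(5*3^5,110)=110, bounds=[0,110]
  i=6: D_i=min(5*3^6,110)=110, bounds=[0,110]
  i=7: D_i=min(5*3^7,110)=110, bounds=[0,110]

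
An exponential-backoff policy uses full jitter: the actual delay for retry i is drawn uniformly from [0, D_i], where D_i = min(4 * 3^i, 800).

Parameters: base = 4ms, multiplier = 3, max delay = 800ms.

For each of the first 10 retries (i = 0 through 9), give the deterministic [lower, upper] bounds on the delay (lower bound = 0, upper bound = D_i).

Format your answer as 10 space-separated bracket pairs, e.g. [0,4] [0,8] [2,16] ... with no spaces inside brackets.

Computing bounds per retry:
  i=0: D_i=min(4*3^0,800)=4, bounds=[0,4]
  i=1: D_i=min(4*3^1,800)=12, bounds=[0,12]
  i=2: D_i=min(4*3^2,800)=36, bounds=[0,36]
  i=3: D_i=min(4*3^3,800)=108, bounds=[0,108]
  i=4: D_i=min(4*3^4,800)=324, bounds=[0,324]
  i=5: D_i=min(4*3^5,800)=800, bounds=[0,800]
  i=6: D_i=min(4*3^6,800)=800, bounds=[0,800]
  i=7: D_i=min(4*3^7,800)=800, bounds=[0,800]
  i=8: D_i=min(4*3^8,800)=800, bounds=[0,800]
  i=9: D_i=min(4*3^9,800)=800, bounds=[0,800]

Answer: [0,4] [0,12] [0,36] [0,108] [0,324] [0,800] [0,800] [0,800] [0,800] [0,800]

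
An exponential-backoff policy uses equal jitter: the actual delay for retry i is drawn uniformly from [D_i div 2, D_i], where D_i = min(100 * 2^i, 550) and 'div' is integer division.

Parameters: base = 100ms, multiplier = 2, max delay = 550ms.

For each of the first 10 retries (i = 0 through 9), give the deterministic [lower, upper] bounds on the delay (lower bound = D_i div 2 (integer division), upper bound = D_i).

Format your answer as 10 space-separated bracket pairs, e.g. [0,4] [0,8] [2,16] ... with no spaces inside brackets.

Answer: [50,100] [100,200] [200,400] [275,550] [275,550] [275,550] [275,550] [275,550] [275,550] [275,550]

Derivation:
Computing bounds per retry:
  i=0: D_i=min(100*2^0,550)=100, bounds=[50,100]
  i=1: D_i=min(100*2^1,550)=200, bounds=[100,200]
  i=2: D_i=min(100*2^2,550)=400, bounds=[200,400]
  i=3: D_i=min(100*2^3,550)=550, bounds=[275,550]
  i=4: D_i=min(100*2^4,550)=550, bounds=[275,550]
  i=5: D_i=min(100*2^5,550)=550, bounds=[275,550]
  i=6: D_i=min(100*2^6,550)=550, bounds=[275,550]
  i=7: D_i=min(100*2^7,550)=550, bounds=[275,550]
  i=8: D_i=min(100*2^8,550)=550, bounds=[275,550]
  i=9: D_i=min(100*2^9,550)=550, bounds=[275,550]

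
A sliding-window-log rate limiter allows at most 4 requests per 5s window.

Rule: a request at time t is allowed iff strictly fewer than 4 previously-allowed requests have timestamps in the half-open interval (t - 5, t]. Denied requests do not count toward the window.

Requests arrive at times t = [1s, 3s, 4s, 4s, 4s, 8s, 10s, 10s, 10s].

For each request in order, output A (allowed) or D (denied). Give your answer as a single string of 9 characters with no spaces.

Tracking allowed requests in the window:
  req#1 t=1s: ALLOW
  req#2 t=3s: ALLOW
  req#3 t=4s: ALLOW
  req#4 t=4s: ALLOW
  req#5 t=4s: DENY
  req#6 t=8s: ALLOW
  req#7 t=10s: ALLOW
  req#8 t=10s: ALLOW
  req#9 t=10s: ALLOW

Answer: AAAADAAAA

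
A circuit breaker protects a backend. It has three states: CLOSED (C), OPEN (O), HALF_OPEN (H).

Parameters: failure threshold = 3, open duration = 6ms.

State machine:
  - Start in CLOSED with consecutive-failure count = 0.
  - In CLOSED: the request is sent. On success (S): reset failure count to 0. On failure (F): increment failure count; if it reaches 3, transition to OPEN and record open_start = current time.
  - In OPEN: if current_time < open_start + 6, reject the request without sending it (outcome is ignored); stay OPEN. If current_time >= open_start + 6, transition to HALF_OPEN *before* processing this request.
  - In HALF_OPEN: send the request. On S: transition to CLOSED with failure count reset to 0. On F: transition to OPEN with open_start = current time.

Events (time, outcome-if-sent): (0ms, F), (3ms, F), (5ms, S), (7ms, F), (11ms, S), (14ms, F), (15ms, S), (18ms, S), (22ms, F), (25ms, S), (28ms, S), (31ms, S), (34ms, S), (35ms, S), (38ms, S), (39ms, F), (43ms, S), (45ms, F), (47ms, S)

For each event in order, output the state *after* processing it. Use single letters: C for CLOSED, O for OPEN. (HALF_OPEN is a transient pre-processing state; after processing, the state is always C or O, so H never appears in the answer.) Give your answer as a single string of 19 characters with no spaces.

State after each event:
  event#1 t=0ms outcome=F: state=CLOSED
  event#2 t=3ms outcome=F: state=CLOSED
  event#3 t=5ms outcome=S: state=CLOSED
  event#4 t=7ms outcome=F: state=CLOSED
  event#5 t=11ms outcome=S: state=CLOSED
  event#6 t=14ms outcome=F: state=CLOSED
  event#7 t=15ms outcome=S: state=CLOSED
  event#8 t=18ms outcome=S: state=CLOSED
  event#9 t=22ms outcome=F: state=CLOSED
  event#10 t=25ms outcome=S: state=CLOSED
  event#11 t=28ms outcome=S: state=CLOSED
  event#12 t=31ms outcome=S: state=CLOSED
  event#13 t=34ms outcome=S: state=CLOSED
  event#14 t=35ms outcome=S: state=CLOSED
  event#15 t=38ms outcome=S: state=CLOSED
  event#16 t=39ms outcome=F: state=CLOSED
  event#17 t=43ms outcome=S: state=CLOSED
  event#18 t=45ms outcome=F: state=CLOSED
  event#19 t=47ms outcome=S: state=CLOSED

Answer: CCCCCCCCCCCCCCCCCCC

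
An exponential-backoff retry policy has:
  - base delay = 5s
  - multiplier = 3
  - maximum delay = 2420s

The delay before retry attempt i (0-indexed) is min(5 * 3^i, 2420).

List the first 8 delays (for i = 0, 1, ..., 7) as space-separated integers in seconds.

Answer: 5 15 45 135 405 1215 2420 2420

Derivation:
Computing each delay:
  i=0: min(5*3^0, 2420) = 5
  i=1: min(5*3^1, 2420) = 15
  i=2: min(5*3^2, 2420) = 45
  i=3: min(5*3^3, 2420) = 135
  i=4: min(5*3^4, 2420) = 405
  i=5: min(5*3^5, 2420) = 1215
  i=6: min(5*3^6, 2420) = 2420
  i=7: min(5*3^7, 2420) = 2420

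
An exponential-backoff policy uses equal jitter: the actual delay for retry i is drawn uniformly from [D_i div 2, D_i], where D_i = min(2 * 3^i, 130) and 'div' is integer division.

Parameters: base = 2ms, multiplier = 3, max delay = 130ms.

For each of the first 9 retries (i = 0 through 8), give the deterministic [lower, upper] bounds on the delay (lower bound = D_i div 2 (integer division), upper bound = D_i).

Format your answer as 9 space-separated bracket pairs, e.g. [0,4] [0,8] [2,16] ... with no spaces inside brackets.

Answer: [1,2] [3,6] [9,18] [27,54] [65,130] [65,130] [65,130] [65,130] [65,130]

Derivation:
Computing bounds per retry:
  i=0: D_i=min(2*3^0,130)=2, bounds=[1,2]
  i=1: D_i=min(2*3^1,130)=6, bounds=[3,6]
  i=2: D_i=min(2*3^2,130)=18, bounds=[9,18]
  i=3: D_i=min(2*3^3,130)=54, bounds=[27,54]
  i=4: D_i=min(2*3^4,130)=130, bounds=[65,130]
  i=5: D_i=min(2*3^5,130)=130, bounds=[65,130]
  i=6: D_i=min(2*3^6,130)=130, bounds=[65,130]
  i=7: D_i=min(2*3^7,130)=130, bounds=[65,130]
  i=8: D_i=min(2*3^8,130)=130, bounds=[65,130]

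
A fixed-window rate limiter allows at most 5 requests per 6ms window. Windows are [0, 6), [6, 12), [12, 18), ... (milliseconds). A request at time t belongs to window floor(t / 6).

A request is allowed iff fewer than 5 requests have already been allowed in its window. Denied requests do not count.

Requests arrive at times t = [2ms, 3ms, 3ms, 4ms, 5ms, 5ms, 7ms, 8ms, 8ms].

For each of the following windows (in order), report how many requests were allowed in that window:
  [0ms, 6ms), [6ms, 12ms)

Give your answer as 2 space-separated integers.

Processing requests:
  req#1 t=2ms (window 0): ALLOW
  req#2 t=3ms (window 0): ALLOW
  req#3 t=3ms (window 0): ALLOW
  req#4 t=4ms (window 0): ALLOW
  req#5 t=5ms (window 0): ALLOW
  req#6 t=5ms (window 0): DENY
  req#7 t=7ms (window 1): ALLOW
  req#8 t=8ms (window 1): ALLOW
  req#9 t=8ms (window 1): ALLOW

Allowed counts by window: 5 3

Answer: 5 3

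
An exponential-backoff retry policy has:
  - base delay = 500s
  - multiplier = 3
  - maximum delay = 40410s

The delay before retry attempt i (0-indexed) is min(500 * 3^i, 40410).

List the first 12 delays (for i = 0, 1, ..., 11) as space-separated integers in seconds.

Computing each delay:
  i=0: min(500*3^0, 40410) = 500
  i=1: min(500*3^1, 40410) = 1500
  i=2: min(500*3^2, 40410) = 4500
  i=3: min(500*3^3, 40410) = 13500
  i=4: min(500*3^4, 40410) = 40410
  i=5: min(500*3^5, 40410) = 40410
  i=6: min(500*3^6, 40410) = 40410
  i=7: min(500*3^7, 40410) = 40410
  i=8: min(500*3^8, 40410) = 40410
  i=9: min(500*3^9, 40410) = 40410
  i=10: min(500*3^10, 40410) = 40410
  i=11: min(500*3^11, 40410) = 40410

Answer: 500 1500 4500 13500 40410 40410 40410 40410 40410 40410 40410 40410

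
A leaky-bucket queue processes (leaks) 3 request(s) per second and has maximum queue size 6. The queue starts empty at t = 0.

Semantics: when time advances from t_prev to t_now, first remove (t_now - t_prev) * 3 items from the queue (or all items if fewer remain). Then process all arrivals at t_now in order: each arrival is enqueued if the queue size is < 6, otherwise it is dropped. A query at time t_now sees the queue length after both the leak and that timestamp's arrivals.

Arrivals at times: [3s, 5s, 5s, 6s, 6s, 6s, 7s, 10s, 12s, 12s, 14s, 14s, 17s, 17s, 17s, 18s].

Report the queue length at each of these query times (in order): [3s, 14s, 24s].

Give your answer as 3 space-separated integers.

Queue lengths at query times:
  query t=3s: backlog = 1
  query t=14s: backlog = 2
  query t=24s: backlog = 0

Answer: 1 2 0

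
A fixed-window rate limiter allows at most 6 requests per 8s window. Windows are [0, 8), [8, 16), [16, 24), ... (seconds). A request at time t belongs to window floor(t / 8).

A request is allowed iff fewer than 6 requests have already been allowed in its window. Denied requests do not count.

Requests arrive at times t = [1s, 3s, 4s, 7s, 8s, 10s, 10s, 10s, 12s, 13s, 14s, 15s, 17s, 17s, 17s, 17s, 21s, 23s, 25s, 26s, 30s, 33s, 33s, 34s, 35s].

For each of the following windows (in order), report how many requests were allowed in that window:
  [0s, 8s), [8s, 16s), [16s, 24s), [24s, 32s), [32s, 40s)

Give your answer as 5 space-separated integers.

Answer: 4 6 6 3 4

Derivation:
Processing requests:
  req#1 t=1s (window 0): ALLOW
  req#2 t=3s (window 0): ALLOW
  req#3 t=4s (window 0): ALLOW
  req#4 t=7s (window 0): ALLOW
  req#5 t=8s (window 1): ALLOW
  req#6 t=10s (window 1): ALLOW
  req#7 t=10s (window 1): ALLOW
  req#8 t=10s (window 1): ALLOW
  req#9 t=12s (window 1): ALLOW
  req#10 t=13s (window 1): ALLOW
  req#11 t=14s (window 1): DENY
  req#12 t=15s (window 1): DENY
  req#13 t=17s (window 2): ALLOW
  req#14 t=17s (window 2): ALLOW
  req#15 t=17s (window 2): ALLOW
  req#16 t=17s (window 2): ALLOW
  req#17 t=21s (window 2): ALLOW
  req#18 t=23s (window 2): ALLOW
  req#19 t=25s (window 3): ALLOW
  req#20 t=26s (window 3): ALLOW
  req#21 t=30s (window 3): ALLOW
  req#22 t=33s (window 4): ALLOW
  req#23 t=33s (window 4): ALLOW
  req#24 t=34s (window 4): ALLOW
  req#25 t=35s (window 4): ALLOW

Allowed counts by window: 4 6 6 3 4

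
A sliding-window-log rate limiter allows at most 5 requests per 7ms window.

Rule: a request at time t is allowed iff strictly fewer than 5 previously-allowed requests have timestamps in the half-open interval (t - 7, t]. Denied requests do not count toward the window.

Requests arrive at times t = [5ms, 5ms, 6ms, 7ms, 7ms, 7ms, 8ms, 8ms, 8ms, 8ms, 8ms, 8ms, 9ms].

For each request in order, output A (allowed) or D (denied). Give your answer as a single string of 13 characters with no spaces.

Answer: AAAAADDDDDDDD

Derivation:
Tracking allowed requests in the window:
  req#1 t=5ms: ALLOW
  req#2 t=5ms: ALLOW
  req#3 t=6ms: ALLOW
  req#4 t=7ms: ALLOW
  req#5 t=7ms: ALLOW
  req#6 t=7ms: DENY
  req#7 t=8ms: DENY
  req#8 t=8ms: DENY
  req#9 t=8ms: DENY
  req#10 t=8ms: DENY
  req#11 t=8ms: DENY
  req#12 t=8ms: DENY
  req#13 t=9ms: DENY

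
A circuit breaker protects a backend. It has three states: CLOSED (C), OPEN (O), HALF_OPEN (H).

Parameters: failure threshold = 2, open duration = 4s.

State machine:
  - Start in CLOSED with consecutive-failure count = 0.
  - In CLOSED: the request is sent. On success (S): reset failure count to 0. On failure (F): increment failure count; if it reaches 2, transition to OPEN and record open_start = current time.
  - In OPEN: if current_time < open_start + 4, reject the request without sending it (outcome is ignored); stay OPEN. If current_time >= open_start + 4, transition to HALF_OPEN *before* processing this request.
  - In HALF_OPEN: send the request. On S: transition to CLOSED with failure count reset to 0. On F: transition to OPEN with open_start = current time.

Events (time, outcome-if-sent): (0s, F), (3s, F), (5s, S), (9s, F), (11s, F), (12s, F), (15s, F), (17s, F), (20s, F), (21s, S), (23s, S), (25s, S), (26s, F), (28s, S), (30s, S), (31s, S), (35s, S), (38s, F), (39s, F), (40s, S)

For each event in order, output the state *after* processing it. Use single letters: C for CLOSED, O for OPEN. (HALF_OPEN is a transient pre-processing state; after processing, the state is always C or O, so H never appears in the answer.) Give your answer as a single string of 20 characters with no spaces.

State after each event:
  event#1 t=0s outcome=F: state=CLOSED
  event#2 t=3s outcome=F: state=OPEN
  event#3 t=5s outcome=S: state=OPEN
  event#4 t=9s outcome=F: state=OPEN
  event#5 t=11s outcome=F: state=OPEN
  event#6 t=12s outcome=F: state=OPEN
  event#7 t=15s outcome=F: state=OPEN
  event#8 t=17s outcome=F: state=OPEN
  event#9 t=20s outcome=F: state=OPEN
  event#10 t=21s outcome=S: state=OPEN
  event#11 t=23s outcome=S: state=OPEN
  event#12 t=25s outcome=S: state=CLOSED
  event#13 t=26s outcome=F: state=CLOSED
  event#14 t=28s outcome=S: state=CLOSED
  event#15 t=30s outcome=S: state=CLOSED
  event#16 t=31s outcome=S: state=CLOSED
  event#17 t=35s outcome=S: state=CLOSED
  event#18 t=38s outcome=F: state=CLOSED
  event#19 t=39s outcome=F: state=OPEN
  event#20 t=40s outcome=S: state=OPEN

Answer: COOOOOOOOOOCCCCCCCOO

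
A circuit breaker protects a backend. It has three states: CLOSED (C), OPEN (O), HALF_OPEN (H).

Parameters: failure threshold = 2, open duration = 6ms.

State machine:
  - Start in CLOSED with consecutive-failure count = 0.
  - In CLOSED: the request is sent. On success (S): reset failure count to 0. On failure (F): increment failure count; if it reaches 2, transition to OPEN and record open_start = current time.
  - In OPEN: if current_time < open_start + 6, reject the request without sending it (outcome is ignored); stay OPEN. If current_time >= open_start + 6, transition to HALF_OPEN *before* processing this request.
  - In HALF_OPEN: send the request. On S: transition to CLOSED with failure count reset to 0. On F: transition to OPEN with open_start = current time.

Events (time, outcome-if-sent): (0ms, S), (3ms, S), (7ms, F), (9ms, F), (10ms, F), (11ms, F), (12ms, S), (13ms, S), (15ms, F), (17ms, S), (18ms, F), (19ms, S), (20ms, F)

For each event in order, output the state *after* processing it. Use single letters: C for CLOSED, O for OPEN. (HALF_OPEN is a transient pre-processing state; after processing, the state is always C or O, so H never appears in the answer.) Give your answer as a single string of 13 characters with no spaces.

State after each event:
  event#1 t=0ms outcome=S: state=CLOSED
  event#2 t=3ms outcome=S: state=CLOSED
  event#3 t=7ms outcome=F: state=CLOSED
  event#4 t=9ms outcome=F: state=OPEN
  event#5 t=10ms outcome=F: state=OPEN
  event#6 t=11ms outcome=F: state=OPEN
  event#7 t=12ms outcome=S: state=OPEN
  event#8 t=13ms outcome=S: state=OPEN
  event#9 t=15ms outcome=F: state=OPEN
  event#10 t=17ms outcome=S: state=OPEN
  event#11 t=18ms outcome=F: state=OPEN
  event#12 t=19ms outcome=S: state=OPEN
  event#13 t=20ms outcome=F: state=OPEN

Answer: CCCOOOOOOOOOO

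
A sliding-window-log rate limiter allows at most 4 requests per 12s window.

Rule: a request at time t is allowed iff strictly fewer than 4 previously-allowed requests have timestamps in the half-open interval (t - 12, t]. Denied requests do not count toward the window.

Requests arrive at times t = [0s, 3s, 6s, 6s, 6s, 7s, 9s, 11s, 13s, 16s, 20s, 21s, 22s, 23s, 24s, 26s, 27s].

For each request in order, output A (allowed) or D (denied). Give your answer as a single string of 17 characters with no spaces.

Tracking allowed requests in the window:
  req#1 t=0s: ALLOW
  req#2 t=3s: ALLOW
  req#3 t=6s: ALLOW
  req#4 t=6s: ALLOW
  req#5 t=6s: DENY
  req#6 t=7s: DENY
  req#7 t=9s: DENY
  req#8 t=11s: DENY
  req#9 t=13s: ALLOW
  req#10 t=16s: ALLOW
  req#11 t=20s: ALLOW
  req#12 t=21s: ALLOW
  req#13 t=22s: DENY
  req#14 t=23s: DENY
  req#15 t=24s: DENY
  req#16 t=26s: ALLOW
  req#17 t=27s: DENY

Answer: AAAADDDDAAAADDDAD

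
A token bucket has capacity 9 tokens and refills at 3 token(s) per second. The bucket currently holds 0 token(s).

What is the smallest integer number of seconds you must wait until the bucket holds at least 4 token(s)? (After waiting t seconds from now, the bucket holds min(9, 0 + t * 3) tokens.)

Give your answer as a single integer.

Need 0 + t * 3 >= 4, so t >= 4/3.
Smallest integer t = ceil(4/3) = 2.

Answer: 2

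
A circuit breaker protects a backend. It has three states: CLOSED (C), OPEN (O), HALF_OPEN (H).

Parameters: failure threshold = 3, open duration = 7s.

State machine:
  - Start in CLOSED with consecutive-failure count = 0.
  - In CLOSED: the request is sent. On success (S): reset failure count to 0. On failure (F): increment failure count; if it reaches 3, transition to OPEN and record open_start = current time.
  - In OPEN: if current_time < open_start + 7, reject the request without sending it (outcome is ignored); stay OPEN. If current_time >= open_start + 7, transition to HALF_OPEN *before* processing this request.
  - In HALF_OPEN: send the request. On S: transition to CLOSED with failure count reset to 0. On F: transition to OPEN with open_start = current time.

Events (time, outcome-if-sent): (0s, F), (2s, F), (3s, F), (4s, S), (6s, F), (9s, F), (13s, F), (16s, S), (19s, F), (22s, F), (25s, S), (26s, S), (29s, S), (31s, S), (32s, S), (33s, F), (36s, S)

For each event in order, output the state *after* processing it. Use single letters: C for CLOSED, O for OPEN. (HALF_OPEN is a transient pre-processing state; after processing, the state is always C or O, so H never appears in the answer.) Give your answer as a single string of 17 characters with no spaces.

State after each event:
  event#1 t=0s outcome=F: state=CLOSED
  event#2 t=2s outcome=F: state=CLOSED
  event#3 t=3s outcome=F: state=OPEN
  event#4 t=4s outcome=S: state=OPEN
  event#5 t=6s outcome=F: state=OPEN
  event#6 t=9s outcome=F: state=OPEN
  event#7 t=13s outcome=F: state=OPEN
  event#8 t=16s outcome=S: state=OPEN
  event#9 t=19s outcome=F: state=OPEN
  event#10 t=22s outcome=F: state=OPEN
  event#11 t=25s outcome=S: state=OPEN
  event#12 t=26s outcome=S: state=OPEN
  event#13 t=29s outcome=S: state=CLOSED
  event#14 t=31s outcome=S: state=CLOSED
  event#15 t=32s outcome=S: state=CLOSED
  event#16 t=33s outcome=F: state=CLOSED
  event#17 t=36s outcome=S: state=CLOSED

Answer: CCOOOOOOOOOOCCCCC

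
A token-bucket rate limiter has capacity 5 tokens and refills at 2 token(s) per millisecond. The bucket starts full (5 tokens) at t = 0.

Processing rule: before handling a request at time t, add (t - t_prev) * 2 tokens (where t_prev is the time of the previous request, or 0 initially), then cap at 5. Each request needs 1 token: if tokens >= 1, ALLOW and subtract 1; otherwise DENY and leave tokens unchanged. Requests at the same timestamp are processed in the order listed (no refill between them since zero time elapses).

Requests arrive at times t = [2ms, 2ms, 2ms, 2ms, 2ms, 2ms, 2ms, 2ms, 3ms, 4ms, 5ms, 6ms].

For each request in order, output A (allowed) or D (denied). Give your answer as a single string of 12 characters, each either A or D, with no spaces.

Answer: AAAAADDDAAAA

Derivation:
Simulating step by step:
  req#1 t=2ms: ALLOW
  req#2 t=2ms: ALLOW
  req#3 t=2ms: ALLOW
  req#4 t=2ms: ALLOW
  req#5 t=2ms: ALLOW
  req#6 t=2ms: DENY
  req#7 t=2ms: DENY
  req#8 t=2ms: DENY
  req#9 t=3ms: ALLOW
  req#10 t=4ms: ALLOW
  req#11 t=5ms: ALLOW
  req#12 t=6ms: ALLOW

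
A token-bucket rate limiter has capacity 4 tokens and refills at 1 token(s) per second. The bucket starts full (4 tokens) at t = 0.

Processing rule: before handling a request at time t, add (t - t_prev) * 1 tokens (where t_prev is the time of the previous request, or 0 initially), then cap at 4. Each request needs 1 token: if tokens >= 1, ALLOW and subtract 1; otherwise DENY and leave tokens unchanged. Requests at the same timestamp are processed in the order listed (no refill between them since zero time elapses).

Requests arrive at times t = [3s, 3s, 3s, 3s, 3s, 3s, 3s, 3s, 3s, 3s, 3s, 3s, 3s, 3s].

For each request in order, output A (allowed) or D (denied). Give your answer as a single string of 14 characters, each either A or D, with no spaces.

Simulating step by step:
  req#1 t=3s: ALLOW
  req#2 t=3s: ALLOW
  req#3 t=3s: ALLOW
  req#4 t=3s: ALLOW
  req#5 t=3s: DENY
  req#6 t=3s: DENY
  req#7 t=3s: DENY
  req#8 t=3s: DENY
  req#9 t=3s: DENY
  req#10 t=3s: DENY
  req#11 t=3s: DENY
  req#12 t=3s: DENY
  req#13 t=3s: DENY
  req#14 t=3s: DENY

Answer: AAAADDDDDDDDDD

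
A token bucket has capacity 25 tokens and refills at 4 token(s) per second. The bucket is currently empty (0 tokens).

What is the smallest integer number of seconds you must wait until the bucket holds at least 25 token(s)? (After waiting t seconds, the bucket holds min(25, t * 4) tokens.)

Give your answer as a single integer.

Need t * 4 >= 25, so t >= 25/4.
Smallest integer t = ceil(25/4) = 7.

Answer: 7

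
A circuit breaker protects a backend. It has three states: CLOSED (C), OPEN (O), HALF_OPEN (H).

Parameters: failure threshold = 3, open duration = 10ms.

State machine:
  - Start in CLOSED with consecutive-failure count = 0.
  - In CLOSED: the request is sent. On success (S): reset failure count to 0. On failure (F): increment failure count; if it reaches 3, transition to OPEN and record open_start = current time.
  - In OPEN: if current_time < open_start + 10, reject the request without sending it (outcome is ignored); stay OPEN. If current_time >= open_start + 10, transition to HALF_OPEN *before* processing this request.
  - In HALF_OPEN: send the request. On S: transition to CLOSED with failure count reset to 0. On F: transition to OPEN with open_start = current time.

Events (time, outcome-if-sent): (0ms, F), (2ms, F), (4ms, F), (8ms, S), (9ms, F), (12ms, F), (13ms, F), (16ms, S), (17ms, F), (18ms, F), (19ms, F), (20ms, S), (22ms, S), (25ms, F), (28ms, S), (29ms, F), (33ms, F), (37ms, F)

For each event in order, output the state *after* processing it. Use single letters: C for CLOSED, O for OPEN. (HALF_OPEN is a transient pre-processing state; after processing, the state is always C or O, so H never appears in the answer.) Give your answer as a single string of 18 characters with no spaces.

State after each event:
  event#1 t=0ms outcome=F: state=CLOSED
  event#2 t=2ms outcome=F: state=CLOSED
  event#3 t=4ms outcome=F: state=OPEN
  event#4 t=8ms outcome=S: state=OPEN
  event#5 t=9ms outcome=F: state=OPEN
  event#6 t=12ms outcome=F: state=OPEN
  event#7 t=13ms outcome=F: state=OPEN
  event#8 t=16ms outcome=S: state=CLOSED
  event#9 t=17ms outcome=F: state=CLOSED
  event#10 t=18ms outcome=F: state=CLOSED
  event#11 t=19ms outcome=F: state=OPEN
  event#12 t=20ms outcome=S: state=OPEN
  event#13 t=22ms outcome=S: state=OPEN
  event#14 t=25ms outcome=F: state=OPEN
  event#15 t=28ms outcome=S: state=OPEN
  event#16 t=29ms outcome=F: state=OPEN
  event#17 t=33ms outcome=F: state=OPEN
  event#18 t=37ms outcome=F: state=OPEN

Answer: CCOOOOOCCCOOOOOOOO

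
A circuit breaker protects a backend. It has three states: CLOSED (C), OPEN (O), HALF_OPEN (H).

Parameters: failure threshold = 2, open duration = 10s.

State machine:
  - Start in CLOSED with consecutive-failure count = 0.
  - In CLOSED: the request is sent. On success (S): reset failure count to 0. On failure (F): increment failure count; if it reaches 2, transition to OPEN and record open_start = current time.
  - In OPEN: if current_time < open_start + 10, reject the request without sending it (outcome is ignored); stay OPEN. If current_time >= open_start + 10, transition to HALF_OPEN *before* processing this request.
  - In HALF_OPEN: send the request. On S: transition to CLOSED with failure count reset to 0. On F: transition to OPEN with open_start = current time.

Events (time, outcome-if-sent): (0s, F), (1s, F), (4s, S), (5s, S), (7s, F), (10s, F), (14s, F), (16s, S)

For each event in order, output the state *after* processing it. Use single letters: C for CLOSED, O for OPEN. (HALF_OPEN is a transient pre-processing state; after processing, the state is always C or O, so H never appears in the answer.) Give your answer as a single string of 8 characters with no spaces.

State after each event:
  event#1 t=0s outcome=F: state=CLOSED
  event#2 t=1s outcome=F: state=OPEN
  event#3 t=4s outcome=S: state=OPEN
  event#4 t=5s outcome=S: state=OPEN
  event#5 t=7s outcome=F: state=OPEN
  event#6 t=10s outcome=F: state=OPEN
  event#7 t=14s outcome=F: state=OPEN
  event#8 t=16s outcome=S: state=OPEN

Answer: COOOOOOO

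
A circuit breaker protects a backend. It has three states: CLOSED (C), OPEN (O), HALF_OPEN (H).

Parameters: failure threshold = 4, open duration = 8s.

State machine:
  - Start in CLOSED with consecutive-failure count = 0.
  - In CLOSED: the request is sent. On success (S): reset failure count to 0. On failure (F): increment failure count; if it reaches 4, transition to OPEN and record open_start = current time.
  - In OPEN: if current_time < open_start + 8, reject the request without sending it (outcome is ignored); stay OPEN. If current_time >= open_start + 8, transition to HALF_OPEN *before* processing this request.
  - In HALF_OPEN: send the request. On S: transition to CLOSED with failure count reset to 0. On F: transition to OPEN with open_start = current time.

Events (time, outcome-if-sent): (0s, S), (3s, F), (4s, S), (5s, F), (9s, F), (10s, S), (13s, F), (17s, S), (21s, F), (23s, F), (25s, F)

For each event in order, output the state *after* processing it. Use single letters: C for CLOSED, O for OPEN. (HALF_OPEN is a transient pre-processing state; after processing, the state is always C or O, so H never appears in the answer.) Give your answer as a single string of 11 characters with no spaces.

Answer: CCCCCCCCCCC

Derivation:
State after each event:
  event#1 t=0s outcome=S: state=CLOSED
  event#2 t=3s outcome=F: state=CLOSED
  event#3 t=4s outcome=S: state=CLOSED
  event#4 t=5s outcome=F: state=CLOSED
  event#5 t=9s outcome=F: state=CLOSED
  event#6 t=10s outcome=S: state=CLOSED
  event#7 t=13s outcome=F: state=CLOSED
  event#8 t=17s outcome=S: state=CLOSED
  event#9 t=21s outcome=F: state=CLOSED
  event#10 t=23s outcome=F: state=CLOSED
  event#11 t=25s outcome=F: state=CLOSED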